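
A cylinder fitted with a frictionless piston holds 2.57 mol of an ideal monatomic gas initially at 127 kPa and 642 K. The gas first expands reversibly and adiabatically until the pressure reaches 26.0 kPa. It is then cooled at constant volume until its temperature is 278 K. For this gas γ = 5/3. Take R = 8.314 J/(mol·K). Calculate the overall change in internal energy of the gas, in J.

V₁ = nRT₁/P₁ = 2.57×8.314×642/127 = 108 L.
Step 1 — Adiabatic: T₂/T₁ = (P₂/P₁)^((γ−1)/γ) ⇒ T₂ = 642×(0.205)^0.400 = 340 K; V₂ = 280 L.
ΔU = nCvΔT = 2.57×12.5×(340−642) = -9670 J.
Q = 0 for an adiabatic process, so W = −ΔU = 9670 J.
State after step 1: P = 26.0 kPa, V = 280 L, T = 340 K.
Step 2 — Isochoric: V stays 280 L; P/T = const ⇒ T₂ = 278 K, P₂ = 21.2 kPa.
W = 0 (no volume change).
ΔU = nCvΔT = 2.57×12.5×(278−340) = -2000 J.
Q = ΔU = -2000 J.
Net over both steps: W = 9670 J, Q = -2000 J, ΔU = -11700 J.

-11700 J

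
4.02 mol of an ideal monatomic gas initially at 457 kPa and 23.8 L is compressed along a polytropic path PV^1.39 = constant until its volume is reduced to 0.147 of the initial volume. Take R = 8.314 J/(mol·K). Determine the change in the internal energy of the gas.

T₁ = P₁V₁/(nR) = 457×23.8/(4.02×8.314) = 325 K.
Polytropic n=1.39: T₂ = T₁(V₁/V₂)^(n−1) = 325×(6.80)^0.39 = 687 K; P₂ = P₁(V₁/V₂)^n = 6570 kPa.
For an ideal gas ΔU = nCvΔT with Cv = (3/2)R = 12.5 J/(mol·K).
ΔU = 4.02×12.5×(687−325) = 18100 J.

18100 J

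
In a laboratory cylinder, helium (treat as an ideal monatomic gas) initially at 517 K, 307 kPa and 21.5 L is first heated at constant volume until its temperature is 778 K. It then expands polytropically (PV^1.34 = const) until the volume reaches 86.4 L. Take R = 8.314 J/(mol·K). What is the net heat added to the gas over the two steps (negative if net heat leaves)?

10400 J

n = P₁V₁/(RT₁) = 307×21.5/(8.314×517) = 1.54 mol.
Step 1 — Isochoric: V stays 21.5 L; P/T = const ⇒ T₂ = 778 K, P₂ = 462 kPa.
W = 0 (no volume change).
ΔU = nCvΔT = 1.54×12.5×(778−517) = 5000 J.
Q = ΔU = 5000 J.
State after step 1: P = 462 kPa, V = 21.5 L, T = 778 K.
Step 2 — Polytropic n=1.34: T₂ = T₁(V₁/V₂)^(n−1) = 778×(0.249)^0.34 = 485 K; P₂ = P₁(V₁/V₂)^n = 71.6 kPa.
W = (P₁V₁−P₂V₂)/(n−1) = (462×21.5−71.6×86.4)/0.34 = 11000 J.
ΔU = nCvΔT = 1.54×12.5×(485−778) = -5610 J.
Q = ΔU + W = 5390 J.
Net over both steps: W = 11000 J, Q = 10400 J, ΔU = -616 J.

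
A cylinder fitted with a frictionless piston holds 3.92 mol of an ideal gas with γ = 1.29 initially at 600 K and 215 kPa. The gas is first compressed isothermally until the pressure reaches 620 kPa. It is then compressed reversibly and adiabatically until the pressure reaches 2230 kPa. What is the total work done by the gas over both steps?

-43200 J

V₁ = nRT₁/P₁ = 3.92×8.314×600/215 = 91.0 L.
Step 1 — Isothermal: T stays 600 K; PV = const ⇒ V₂ = 31.5 L, P₂ = 620 kPa.
ΔU = 0 (ideal gas, T constant).
W = nRT ln(V₂/V₁) = 3.92×8.314×600×ln(0.347) = -20700 J.
Q = ΔU + W = -20700 J.
State after step 1: P = 620 kPa, V = 31.5 L, T = 600 K.
Step 2 — Adiabatic: T₂/T₁ = (P₂/P₁)^((γ−1)/γ) ⇒ T₂ = 600×(3.60)^0.225 = 800 K; V₂ = 11.7 L.
ΔU = nCvΔT = 3.92×28.7×(800−600) = 22500 J.
Q = 0 for an adiabatic process, so W = −ΔU = -22500 J.
Net over both steps: W = -43200 J, Q = -20700 J, ΔU = 22500 J.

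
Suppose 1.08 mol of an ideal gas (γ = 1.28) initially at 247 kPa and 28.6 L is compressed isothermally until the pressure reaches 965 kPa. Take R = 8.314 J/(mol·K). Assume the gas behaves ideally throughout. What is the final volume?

T₁ = P₁V₁/(nR) = 247×28.6/(1.08×8.314) = 787 K.
Isothermal: T stays 787 K; PV = const ⇒ V₂ = 7.32 L, P₂ = 965 kPa.

7.32 L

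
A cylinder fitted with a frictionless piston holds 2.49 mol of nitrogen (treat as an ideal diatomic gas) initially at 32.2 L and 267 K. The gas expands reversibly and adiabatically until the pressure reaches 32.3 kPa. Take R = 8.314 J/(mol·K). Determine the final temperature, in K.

166 K

P₁ = nRT₁/V₁ = 2.49×8.314×267/32.2 = 172 kPa.
Adiabatic: T₂/T₁ = (P₂/P₁)^((γ−1)/γ) ⇒ T₂ = 267×(0.188)^0.286 = 166 K; V₂ = 106 L.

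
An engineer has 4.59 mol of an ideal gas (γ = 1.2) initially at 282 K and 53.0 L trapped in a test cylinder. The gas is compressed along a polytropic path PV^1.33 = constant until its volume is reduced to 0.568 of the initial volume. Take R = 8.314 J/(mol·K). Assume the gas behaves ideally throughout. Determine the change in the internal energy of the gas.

11000 J

P₁ = nRT₁/V₁ = 4.59×8.314×282/53.0 = 203 kPa.
Polytropic n=1.33: T₂ = T₁(V₁/V₂)^(n−1) = 282×(1.76)^0.33 = 340 K; P₂ = P₁(V₁/V₂)^n = 431 kPa.
For an ideal gas ΔU = nCvΔT with Cv = R/(γ−1) = 41.6 J/(mol·K).
ΔU = 4.59×41.6×(340−282) = 11000 J.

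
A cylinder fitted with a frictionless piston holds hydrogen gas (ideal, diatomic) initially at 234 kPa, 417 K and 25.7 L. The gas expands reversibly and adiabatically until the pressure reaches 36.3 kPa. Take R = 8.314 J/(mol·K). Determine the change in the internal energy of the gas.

n = P₁V₁/(RT₁) = 234×25.7/(8.314×417) = 1.73 mol.
Adiabatic: T₂/T₁ = (P₂/P₁)^((γ−1)/γ) ⇒ T₂ = 417×(0.155)^0.286 = 245 K; V₂ = 97.3 L.
For an ideal gas ΔU = nCvΔT with Cv = (5/2)R = 20.8 J/(mol·K).
ΔU = 1.73×20.8×(245−417) = -6210 J.

-6210 J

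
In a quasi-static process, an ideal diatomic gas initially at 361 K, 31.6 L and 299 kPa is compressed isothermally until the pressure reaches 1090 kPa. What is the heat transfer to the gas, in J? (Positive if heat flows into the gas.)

n = P₁V₁/(RT₁) = 299×31.6/(8.314×361) = 3.15 mol.
Isothermal: T stays 361 K; PV = const ⇒ V₂ = 8.67 L, P₂ = 1090 kPa.
ΔU = 0 (ideal gas, T constant).
W = nRT ln(V₂/V₁) = 3.15×8.314×361×ln(0.274) = -12200 J.
Q = ΔU + W = -12200 J.

-12200 J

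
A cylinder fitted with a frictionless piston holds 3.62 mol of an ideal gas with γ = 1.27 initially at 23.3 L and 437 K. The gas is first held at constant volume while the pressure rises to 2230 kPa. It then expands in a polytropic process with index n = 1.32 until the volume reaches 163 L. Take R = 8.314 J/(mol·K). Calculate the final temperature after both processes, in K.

P₁ = nRT₁/V₁ = 3.62×8.314×437/23.3 = 564 kPa.
Step 1 — Isochoric: V stays 23.3 L; P/T = const ⇒ T₂ = 1730 K, P₂ = 2230 kPa.
W = 0 (no volume change).
ΔU = nCvΔT = 3.62×30.8×(1730−437) = 144000 J.
Q = ΔU = 144000 J.
State after step 1: P = 2230 kPa, V = 23.3 L, T = 1730 K.
Step 2 — Polytropic n=1.32: T₂ = T₁(V₁/V₂)^(n−1) = 1730×(0.143)^0.32 = 926 K; P₂ = P₁(V₁/V₂)^n = 171 kPa.
W = (P₁V₁−P₂V₂)/(n−1) = (2230×23.3−171×163)/0.32 = 75200 J.
ΔU = nCvΔT = 3.62×30.8×(926−1730) = -89200 J.
Q = ΔU + W = -13900 J.
Net over both steps: W = 75200 J, Q = 130000 J, ΔU = 54600 J.

926 K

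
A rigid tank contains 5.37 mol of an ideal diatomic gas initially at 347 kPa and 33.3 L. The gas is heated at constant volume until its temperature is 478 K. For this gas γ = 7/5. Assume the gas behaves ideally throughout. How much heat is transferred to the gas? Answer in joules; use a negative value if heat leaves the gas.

T₁ = P₁V₁/(nR) = 347×33.3/(5.37×8.314) = 259 K.
Isochoric: V stays 33.3 L; P/T = const ⇒ T₂ = 478 K, P₂ = 641 kPa.
W = 0 (no volume change).
ΔU = nCvΔT = 5.37×20.8×(478−259) = 24500 J.
Q = ΔU = 24500 J.

24500 J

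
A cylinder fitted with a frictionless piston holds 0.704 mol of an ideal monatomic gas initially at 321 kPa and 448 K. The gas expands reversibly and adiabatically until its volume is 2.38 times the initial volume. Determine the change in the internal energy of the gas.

-1730 J

V₁ = nRT₁/P₁ = 0.704×8.314×448/321 = 8.17 L.
Adiabatic: TV^(γ−1) = const ⇒ T₂ = 448×(0.420)^0.667 = 251 K; PV^γ = const ⇒ P₂ = 75.7 kPa.
For an ideal gas ΔU = nCvΔT with Cv = (3/2)R = 12.5 J/(mol·K).
ΔU = 0.704×12.5×(251−448) = -1730 J.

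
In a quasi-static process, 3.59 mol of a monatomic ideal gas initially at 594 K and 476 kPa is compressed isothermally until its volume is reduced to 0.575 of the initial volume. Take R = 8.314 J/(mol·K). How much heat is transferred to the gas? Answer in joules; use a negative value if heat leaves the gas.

-9810 J

V₁ = nRT₁/P₁ = 3.59×8.314×594/476 = 37.2 L.
Isothermal: T stays 594 K; PV = const ⇒ V₂ = 21.4 L, P₂ = 828 kPa.
ΔU = 0 (ideal gas, T constant).
W = nRT ln(V₂/V₁) = 3.59×8.314×594×ln(0.575) = -9810 J.
Q = ΔU + W = -9810 J.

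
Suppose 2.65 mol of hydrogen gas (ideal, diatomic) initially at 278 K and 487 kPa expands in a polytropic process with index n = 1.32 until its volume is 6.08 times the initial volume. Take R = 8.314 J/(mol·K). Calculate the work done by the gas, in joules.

8400 J

V₁ = nRT₁/P₁ = 2.65×8.314×278/487 = 12.6 L.
Polytropic n=1.32: T₂ = T₁(V₁/V₂)^(n−1) = 278×(0.164)^0.32 = 156 K; P₂ = P₁(V₁/V₂)^n = 45.0 kPa.
W = (P₁V₁−P₂V₂)/(n−1) = (487×12.6−45.0×76.5)/0.32 = 8400 J.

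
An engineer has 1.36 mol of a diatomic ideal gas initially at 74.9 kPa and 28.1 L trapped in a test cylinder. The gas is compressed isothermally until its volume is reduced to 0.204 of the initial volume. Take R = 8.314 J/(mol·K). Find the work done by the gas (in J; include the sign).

T₁ = P₁V₁/(nR) = 74.9×28.1/(1.36×8.314) = 186 K.
Isothermal: T stays 186 K; PV = const ⇒ V₂ = 5.73 L, P₂ = 367 kPa.
W = nRT ln(V₂/V₁) = 1.36×8.314×186×ln(0.204) = -3350 J.

-3350 J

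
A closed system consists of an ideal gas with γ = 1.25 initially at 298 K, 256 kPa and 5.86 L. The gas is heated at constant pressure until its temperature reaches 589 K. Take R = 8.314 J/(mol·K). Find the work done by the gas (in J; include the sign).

1460 J

n = P₁V₁/(RT₁) = 256×5.86/(8.314×298) = 0.605 mol.
Isobaric: P stays 256 kPa; V/T = const ⇒ T₂ = 589 K, V₂ = 11.6 L.
W = PΔV = 256×(11.6−5.86) kPa·L = 1460 J.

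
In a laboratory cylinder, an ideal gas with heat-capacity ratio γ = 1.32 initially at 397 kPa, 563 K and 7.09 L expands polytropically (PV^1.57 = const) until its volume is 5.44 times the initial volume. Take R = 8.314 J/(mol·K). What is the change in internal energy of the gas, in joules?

-5450 J

n = P₁V₁/(RT₁) = 397×7.09/(8.314×563) = 0.601 mol.
Polytropic n=1.57: T₂ = T₁(V₁/V₂)^(n−1) = 563×(0.184)^0.57 = 214 K; P₂ = P₁(V₁/V₂)^n = 27.8 kPa.
For an ideal gas ΔU = nCvΔT with Cv = R/(γ−1) = 26.0 J/(mol·K).
ΔU = 0.601×26.0×(214−563) = -5450 J.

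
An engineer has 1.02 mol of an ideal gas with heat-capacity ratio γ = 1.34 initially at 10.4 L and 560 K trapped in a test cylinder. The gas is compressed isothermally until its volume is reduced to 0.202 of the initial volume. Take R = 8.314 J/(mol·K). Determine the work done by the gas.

P₁ = nRT₁/V₁ = 1.02×8.314×560/10.4 = 457 kPa.
Isothermal: T stays 560 K; PV = const ⇒ V₂ = 2.10 L, P₂ = 2260 kPa.
W = nRT ln(V₂/V₁) = 1.02×8.314×560×ln(0.202) = -7600 J.

-7600 J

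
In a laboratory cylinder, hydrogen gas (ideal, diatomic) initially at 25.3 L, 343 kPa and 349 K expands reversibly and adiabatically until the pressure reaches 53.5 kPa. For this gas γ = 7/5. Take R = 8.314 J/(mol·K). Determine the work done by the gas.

8940 J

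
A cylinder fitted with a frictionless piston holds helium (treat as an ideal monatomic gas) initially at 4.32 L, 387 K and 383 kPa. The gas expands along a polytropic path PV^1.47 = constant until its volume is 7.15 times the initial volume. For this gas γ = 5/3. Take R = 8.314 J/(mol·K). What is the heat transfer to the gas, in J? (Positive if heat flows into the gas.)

627 J

n = P₁V₁/(RT₁) = 383×4.32/(8.314×387) = 0.514 mol.
Polytropic n=1.47: T₂ = T₁(V₁/V₂)^(n−1) = 387×(0.140)^0.47 = 154 K; P₂ = P₁(V₁/V₂)^n = 21.3 kPa.
W = (P₁V₁−P₂V₂)/(n−1) = (383×4.32−21.3×30.9)/0.47 = 2120 J.
ΔU = nCvΔT = 0.514×12.5×(154−387) = -1500 J.
Q = ΔU + W = 627 J.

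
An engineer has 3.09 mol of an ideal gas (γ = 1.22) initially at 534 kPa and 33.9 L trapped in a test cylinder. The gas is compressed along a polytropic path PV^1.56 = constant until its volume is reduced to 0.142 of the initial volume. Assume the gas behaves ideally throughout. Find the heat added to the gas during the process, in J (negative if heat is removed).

T₁ = P₁V₁/(nR) = 534×33.9/(3.09×8.314) = 705 K.
Polytropic n=1.56: T₂ = T₁(V₁/V₂)^(n−1) = 705×(7.04)^0.56 = 2100 K; P₂ = P₁(V₁/V₂)^n = 11200 kPa.
W = (P₁V₁−P₂V₂)/(n−1) = (534×33.9−11200×4.81)/0.56 = -64100 J.
ΔU = nCvΔT = 3.09×37.8×(2100−705) = 163000 J.
Q = ΔU + W = 99100 J.

99100 J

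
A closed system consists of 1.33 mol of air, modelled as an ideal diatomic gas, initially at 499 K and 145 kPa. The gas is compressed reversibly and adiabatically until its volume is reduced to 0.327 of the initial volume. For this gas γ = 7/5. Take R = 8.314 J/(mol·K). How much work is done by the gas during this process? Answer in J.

-7780 J

V₁ = nRT₁/P₁ = 1.33×8.314×499/145 = 38.1 L.
Adiabatic: TV^(γ−1) = const ⇒ T₂ = 499×(3.06)^0.400 = 780 K; PV^γ = const ⇒ P₂ = 693 kPa.
ΔU = nCvΔT = 1.33×20.8×(780−499) = 7780 J.
Q = 0 for an adiabatic process, so W = −ΔU = -7780 J.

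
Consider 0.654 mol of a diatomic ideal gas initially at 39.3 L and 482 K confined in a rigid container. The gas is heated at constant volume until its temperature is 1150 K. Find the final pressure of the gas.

159 kPa

P₁ = nRT₁/V₁ = 0.654×8.314×482/39.3 = 66.7 kPa.
Isochoric: V stays 39.3 L; P/T = const ⇒ T₂ = 1150 K, P₂ = 159 kPa.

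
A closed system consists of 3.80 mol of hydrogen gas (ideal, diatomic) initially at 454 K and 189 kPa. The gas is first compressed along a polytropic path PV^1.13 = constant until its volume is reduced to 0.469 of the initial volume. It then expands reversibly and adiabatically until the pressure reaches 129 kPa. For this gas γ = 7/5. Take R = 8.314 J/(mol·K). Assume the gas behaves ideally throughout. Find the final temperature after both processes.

352 K

V₁ = nRT₁/P₁ = 3.80×8.314×454/189 = 75.9 L.
Step 1 — Polytropic n=1.13: T₂ = T₁(V₁/V₂)^(n−1) = 454×(2.13)^0.13 = 501 K; P₂ = P₁(V₁/V₂)^n = 445 kPa.
W = (P₁V₁−P₂V₂)/(n−1) = (189×75.9−445×35.6)/0.13 = -11400 J.
ΔU = nCvΔT = 3.80×20.8×(501−454) = 3710 J.
Q = ΔU + W = -7700 J.
State after step 1: P = 445 kPa, V = 35.6 L, T = 501 K.
Step 2 — Adiabatic: T₂/T₁ = (P₂/P₁)^((γ−1)/γ) ⇒ T₂ = 501×(0.290)^0.286 = 352 K; V₂ = 86.1 L.
ΔU = nCvΔT = 3.80×20.8×(352−501) = -11800 J.
Q = 0 for an adiabatic process, so W = −ΔU = 11800 J.
Net over both steps: W = 372 J, Q = -7700 J, ΔU = -8080 J.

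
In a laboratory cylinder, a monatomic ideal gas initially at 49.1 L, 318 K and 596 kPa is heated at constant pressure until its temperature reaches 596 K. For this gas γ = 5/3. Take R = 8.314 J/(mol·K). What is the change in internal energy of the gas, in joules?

38400 J

n = P₁V₁/(RT₁) = 596×49.1/(8.314×318) = 11.1 mol.
Isobaric: P stays 596 kPa; V/T = const ⇒ T₂ = 596 K, V₂ = 92.0 L.
For an ideal gas ΔU = nCvΔT with Cv = (3/2)R = 12.5 J/(mol·K).
ΔU = 11.1×12.5×(596−318) = 38400 J.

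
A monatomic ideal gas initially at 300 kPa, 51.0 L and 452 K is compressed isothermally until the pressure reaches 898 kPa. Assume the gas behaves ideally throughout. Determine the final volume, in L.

Isothermal: T stays 452 K; PV = const ⇒ V₂ = 17.0 L, P₂ = 898 kPa.

17.0 L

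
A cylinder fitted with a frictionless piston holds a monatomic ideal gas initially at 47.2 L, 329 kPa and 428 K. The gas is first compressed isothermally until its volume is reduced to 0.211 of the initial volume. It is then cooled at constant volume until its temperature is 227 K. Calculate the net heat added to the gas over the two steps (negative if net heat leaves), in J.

n = P₁V₁/(RT₁) = 329×47.2/(8.314×428) = 4.36 mol.
Step 1 — Isothermal: T stays 428 K; PV = const ⇒ V₂ = 9.96 L, P₂ = 1560 kPa.
ΔU = 0 (ideal gas, T constant).
W = nRT ln(V₂/V₁) = 4.36×8.314×428×ln(0.211) = -24200 J.
Q = ΔU + W = -24200 J.
State after step 1: P = 1560 kPa, V = 9.96 L, T = 428 K.
Step 2 — Isochoric: V stays 9.96 L; P/T = const ⇒ T₂ = 227 K, P₂ = 827 kPa.
W = 0 (no volume change).
ΔU = nCvΔT = 4.36×12.5×(227−428) = -10900 J.
Q = ΔU = -10900 J.
Net over both steps: W = -24200 J, Q = -35100 J, ΔU = -10900 J.

-35100 J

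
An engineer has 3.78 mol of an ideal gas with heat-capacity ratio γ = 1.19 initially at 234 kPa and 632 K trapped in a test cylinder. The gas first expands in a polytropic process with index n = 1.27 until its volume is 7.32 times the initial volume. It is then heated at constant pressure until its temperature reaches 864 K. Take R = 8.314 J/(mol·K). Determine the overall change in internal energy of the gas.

V₁ = nRT₁/P₁ = 3.78×8.314×632/234 = 84.9 L.
Step 1 — Polytropic n=1.27: T₂ = T₁(V₁/V₂)^(n−1) = 632×(0.137)^0.27 = 369 K; P₂ = P₁(V₁/V₂)^n = 18.7 kPa.
W = (P₁V₁−P₂V₂)/(n−1) = (234×84.9−18.7×621)/0.27 = 30600 J.
ΔU = nCvΔT = 3.78×43.8×(369−632) = -43500 J.
Q = ΔU + W = -12900 J.
State after step 1: P = 18.7 kPa, V = 621 L, T = 369 K.
Step 2 — Isobaric: P stays 18.7 kPa; V/T = const ⇒ T₂ = 864 K, V₂ = 1450 L.
W = PΔV = 18.7×(1450−621) kPa·L = 15500 J.
ΔU = nCvΔT = 3.78×43.8×(864−369) = 81800 J.
Q = ΔU + W = nCpΔT = 97400 J.
Net over both steps: W = 46100 J, Q = 84500 J, ΔU = 38400 J.

38400 J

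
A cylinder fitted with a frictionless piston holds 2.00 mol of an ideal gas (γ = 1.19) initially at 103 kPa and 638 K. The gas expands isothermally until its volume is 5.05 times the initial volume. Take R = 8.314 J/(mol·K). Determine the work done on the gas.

-17200 J

V₁ = nRT₁/P₁ = 2.00×8.314×638/103 = 103 L.
Isothermal: T stays 638 K; PV = const ⇒ V₂ = 520 L, P₂ = 20.4 kPa.
W = nRT ln(V₂/V₁) = 2.00×8.314×638×ln(5.05) = 17200 J.
Work done on the gas = −W_by = -17200 J.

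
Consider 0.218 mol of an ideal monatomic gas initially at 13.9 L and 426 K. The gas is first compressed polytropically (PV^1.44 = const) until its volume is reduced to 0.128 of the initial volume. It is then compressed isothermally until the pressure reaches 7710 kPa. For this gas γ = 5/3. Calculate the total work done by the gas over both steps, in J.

-6340 J

P₁ = nRT₁/V₁ = 0.218×8.314×426/13.9 = 55.5 kPa.
Step 1 — Polytropic n=1.44: T₂ = T₁(V₁/V₂)^(n−1) = 426×(7.81)^0.44 = 1050 K; P₂ = P₁(V₁/V₂)^n = 1070 kPa.
W = (P₁V₁−P₂V₂)/(n−1) = (55.5×13.9−1070×1.78)/0.44 = -2580 J.
ΔU = nCvΔT = 0.218×12.5×(1050−426) = 1700 J.
Q = ΔU + W = -877 J.
State after step 1: P = 1070 kPa, V = 1.78 L, T = 1050 K.
Step 2 — Isothermal: T stays 1050 K; PV = const ⇒ V₂ = 0.247 L, P₂ = 7710 kPa.
ΔU = 0 (ideal gas, T constant).
W = nRT ln(V₂/V₁) = 0.218×8.314×1050×ln(0.139) = -3760 J.
Q = ΔU + W = -3760 J.
Net over both steps: W = -6340 J, Q = -4640 J, ΔU = 1700 J.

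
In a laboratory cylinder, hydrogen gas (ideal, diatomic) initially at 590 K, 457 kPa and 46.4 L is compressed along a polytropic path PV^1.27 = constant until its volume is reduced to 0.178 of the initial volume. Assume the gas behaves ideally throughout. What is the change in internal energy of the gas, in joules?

31500 J

n = P₁V₁/(RT₁) = 457×46.4/(8.314×590) = 4.32 mol.
Polytropic n=1.27: T₂ = T₁(V₁/V₂)^(n−1) = 590×(5.62)^0.27 = 940 K; P₂ = P₁(V₁/V₂)^n = 4090 kPa.
For an ideal gas ΔU = nCvΔT with Cv = (5/2)R = 20.8 J/(mol·K).
ΔU = 4.32×20.8×(940−590) = 31500 J.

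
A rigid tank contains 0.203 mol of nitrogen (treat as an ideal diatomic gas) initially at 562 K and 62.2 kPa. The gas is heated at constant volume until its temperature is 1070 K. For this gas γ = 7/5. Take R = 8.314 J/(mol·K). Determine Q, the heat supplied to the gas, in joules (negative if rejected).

V₁ = nRT₁/P₁ = 0.203×8.314×562/62.2 = 15.2 L.
Isochoric: V stays 15.2 L; P/T = const ⇒ T₂ = 1070 K, P₂ = 118 kPa.
W = 0 (no volume change).
ΔU = nCvΔT = 0.203×20.8×(1070−562) = 2140 J.
Q = ΔU = 2140 J.

2140 J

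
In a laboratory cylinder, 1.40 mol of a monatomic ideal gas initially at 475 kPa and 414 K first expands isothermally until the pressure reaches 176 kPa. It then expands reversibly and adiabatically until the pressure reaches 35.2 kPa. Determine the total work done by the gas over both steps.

V₁ = nRT₁/P₁ = 1.40×8.314×414/475 = 10.1 L.
Step 1 — Isothermal: T stays 414 K; PV = const ⇒ V₂ = 27.4 L, P₂ = 176 kPa.
ΔU = 0 (ideal gas, T constant).
W = nRT ln(V₂/V₁) = 1.40×8.314×414×ln(2.70) = 4780 J.
Q = ΔU + W = 4780 J.
State after step 1: P = 176 kPa, V = 27.4 L, T = 414 K.
Step 2 — Adiabatic: T₂/T₁ = (P₂/P₁)^((γ−1)/γ) ⇒ T₂ = 414×(0.200)^0.400 = 217 K; V₂ = 71.9 L.
ΔU = nCvΔT = 1.40×12.5×(217−414) = -3430 J.
Q = 0 for an adiabatic process, so W = −ΔU = 3430 J.
Net over both steps: W = 8220 J, Q = 4780 J, ΔU = -3430 J.

8220 J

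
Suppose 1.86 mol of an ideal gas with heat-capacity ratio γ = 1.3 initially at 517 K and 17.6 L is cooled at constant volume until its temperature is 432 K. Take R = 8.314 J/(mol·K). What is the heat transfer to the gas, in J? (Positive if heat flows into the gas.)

P₁ = nRT₁/V₁ = 1.86×8.314×517/17.6 = 454 kPa.
Isochoric: V stays 17.6 L; P/T = const ⇒ T₂ = 432 K, P₂ = 380 kPa.
W = 0 (no volume change).
ΔU = nCvΔT = 1.86×27.7×(432−517) = -4380 J.
Q = ΔU = -4380 J.

-4380 J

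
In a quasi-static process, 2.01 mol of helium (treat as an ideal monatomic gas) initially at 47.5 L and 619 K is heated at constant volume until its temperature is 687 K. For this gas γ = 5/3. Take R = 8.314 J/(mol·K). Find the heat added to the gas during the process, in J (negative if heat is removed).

P₁ = nRT₁/V₁ = 2.01×8.314×619/47.5 = 218 kPa.
Isochoric: V stays 47.5 L; P/T = const ⇒ T₂ = 687 K, P₂ = 242 kPa.
W = 0 (no volume change).
ΔU = nCvΔT = 2.01×12.5×(687−619) = 1700 J.
Q = ΔU = 1700 J.

1700 J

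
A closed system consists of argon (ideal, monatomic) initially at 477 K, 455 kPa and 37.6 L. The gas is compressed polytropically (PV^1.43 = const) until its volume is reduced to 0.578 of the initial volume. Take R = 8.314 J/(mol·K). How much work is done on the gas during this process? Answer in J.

10600 J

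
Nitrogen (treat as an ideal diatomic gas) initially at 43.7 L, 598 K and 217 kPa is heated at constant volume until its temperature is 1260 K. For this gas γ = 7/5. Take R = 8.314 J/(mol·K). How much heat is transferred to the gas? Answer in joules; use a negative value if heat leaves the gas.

26200 J

n = P₁V₁/(RT₁) = 217×43.7/(8.314×598) = 1.91 mol.
Isochoric: V stays 43.7 L; P/T = const ⇒ T₂ = 1260 K, P₂ = 457 kPa.
W = 0 (no volume change).
ΔU = nCvΔT = 1.91×20.8×(1260−598) = 26200 J.
Q = ΔU = 26200 J.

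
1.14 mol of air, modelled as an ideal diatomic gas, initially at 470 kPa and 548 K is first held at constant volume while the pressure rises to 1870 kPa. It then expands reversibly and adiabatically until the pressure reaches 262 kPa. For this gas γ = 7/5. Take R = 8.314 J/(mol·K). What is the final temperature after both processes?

V₁ = nRT₁/P₁ = 1.14×8.314×548/470 = 11.1 L.
Step 1 — Isochoric: V stays 11.1 L; P/T = const ⇒ T₂ = 2180 K, P₂ = 1870 kPa.
W = 0 (no volume change).
ΔU = nCvΔT = 1.14×20.8×(2180−548) = 38700 J.
Q = ΔU = 38700 J.
State after step 1: P = 1870 kPa, V = 11.1 L, T = 2180 K.
Step 2 — Adiabatic: T₂/T₁ = (P₂/P₁)^((γ−1)/γ) ⇒ T₂ = 2180×(0.140)^0.286 = 1240 K; V₂ = 45.0 L.
ΔU = nCvΔT = 1.14×20.8×(1240−2180) = -22200 J.
Q = 0 for an adiabatic process, so W = −ΔU = 22200 J.
Net over both steps: W = 22200 J, Q = 38700 J, ΔU = 16500 J.

1240 K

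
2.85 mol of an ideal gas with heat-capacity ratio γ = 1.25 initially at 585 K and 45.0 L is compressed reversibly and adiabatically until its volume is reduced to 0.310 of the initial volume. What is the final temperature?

784 K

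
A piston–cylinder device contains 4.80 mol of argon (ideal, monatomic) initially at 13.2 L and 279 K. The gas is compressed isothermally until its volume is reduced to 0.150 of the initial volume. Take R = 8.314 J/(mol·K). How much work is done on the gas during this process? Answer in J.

P₁ = nRT₁/V₁ = 4.80×8.314×279/13.2 = 843 kPa.
Isothermal: T stays 279 K; PV = const ⇒ V₂ = 1.98 L, P₂ = 5620 kPa.
W = nRT ln(V₂/V₁) = 4.80×8.314×279×ln(0.150) = -21100 J.
Work done on the gas = −W_by = 21100 J.

21100 J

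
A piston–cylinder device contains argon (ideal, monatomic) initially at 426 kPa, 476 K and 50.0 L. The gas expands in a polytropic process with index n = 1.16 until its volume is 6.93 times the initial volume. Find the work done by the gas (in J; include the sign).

n = P₁V₁/(RT₁) = 426×50.0/(8.314×476) = 5.38 mol.
Polytropic n=1.16: T₂ = T₁(V₁/V₂)^(n−1) = 476×(0.144)^0.16 = 349 K; P₂ = P₁(V₁/V₂)^n = 45.1 kPa.
W = (P₁V₁−P₂V₂)/(n−1) = (426×50.0−45.1×346)/0.16 = 35500 J.

35500 J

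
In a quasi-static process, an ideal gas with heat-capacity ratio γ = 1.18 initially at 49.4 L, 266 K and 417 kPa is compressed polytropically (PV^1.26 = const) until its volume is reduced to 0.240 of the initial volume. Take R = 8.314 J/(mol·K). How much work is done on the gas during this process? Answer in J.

n = P₁V₁/(RT₁) = 417×49.4/(8.314×266) = 9.31 mol.
Polytropic n=1.26: T₂ = T₁(V₁/V₂)^(n−1) = 266×(4.17)^0.26 = 386 K; P₂ = P₁(V₁/V₂)^n = 2520 kPa.
W = (P₁V₁−P₂V₂)/(n−1) = (417×49.4−2520×11.9)/0.26 = -35600 J.
Work done on the gas = −W_by = 35600 J.

35600 J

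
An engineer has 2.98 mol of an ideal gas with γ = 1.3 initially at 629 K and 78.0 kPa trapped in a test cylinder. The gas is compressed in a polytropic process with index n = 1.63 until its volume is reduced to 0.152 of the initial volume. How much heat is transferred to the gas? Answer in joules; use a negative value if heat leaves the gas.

V₁ = nRT₁/P₁ = 2.98×8.314×629/78.0 = 200 L.
Polytropic n=1.63: T₂ = T₁(V₁/V₂)^(n−1) = 629×(6.58)^0.63 = 2060 K; P₂ = P₁(V₁/V₂)^n = 1680 kPa.
W = (P₁V₁−P₂V₂)/(n−1) = (78.0×200−1680×30.4)/0.63 = -56300 J.
ΔU = nCvΔT = 2.98×27.7×(2060−629) = 118000 J.
Q = ΔU + W = 61900 J.

61900 J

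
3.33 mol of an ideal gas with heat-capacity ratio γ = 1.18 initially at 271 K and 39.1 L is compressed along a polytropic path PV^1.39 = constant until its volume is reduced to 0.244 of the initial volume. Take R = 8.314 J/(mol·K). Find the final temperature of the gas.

470 K

P₁ = nRT₁/V₁ = 3.33×8.314×271/39.1 = 192 kPa.
Polytropic n=1.39: T₂ = T₁(V₁/V₂)^(n−1) = 271×(4.10)^0.39 = 470 K; P₂ = P₁(V₁/V₂)^n = 1360 kPa.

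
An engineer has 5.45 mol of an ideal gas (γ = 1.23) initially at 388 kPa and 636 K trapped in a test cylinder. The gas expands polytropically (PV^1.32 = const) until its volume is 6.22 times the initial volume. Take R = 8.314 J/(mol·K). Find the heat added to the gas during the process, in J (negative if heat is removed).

-15600 J

V₁ = nRT₁/P₁ = 5.45×8.314×636/388 = 74.3 L.
Polytropic n=1.32: T₂ = T₁(V₁/V₂)^(n−1) = 636×(0.161)^0.32 = 354 K; P₂ = P₁(V₁/V₂)^n = 34.8 kPa.
W = (P₁V₁−P₂V₂)/(n−1) = (388×74.3−34.8×462)/0.32 = 39900 J.
ΔU = nCvΔT = 5.45×36.1×(354−636) = -55500 J.
Q = ΔU + W = -15600 J.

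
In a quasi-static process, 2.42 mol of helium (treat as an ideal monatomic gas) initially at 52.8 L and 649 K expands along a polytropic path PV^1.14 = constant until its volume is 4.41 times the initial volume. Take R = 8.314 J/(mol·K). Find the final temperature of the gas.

527 K

P₁ = nRT₁/V₁ = 2.42×8.314×649/52.8 = 247 kPa.
Polytropic n=1.14: T₂ = T₁(V₁/V₂)^(n−1) = 649×(0.227)^0.14 = 527 K; P₂ = P₁(V₁/V₂)^n = 45.6 kPa.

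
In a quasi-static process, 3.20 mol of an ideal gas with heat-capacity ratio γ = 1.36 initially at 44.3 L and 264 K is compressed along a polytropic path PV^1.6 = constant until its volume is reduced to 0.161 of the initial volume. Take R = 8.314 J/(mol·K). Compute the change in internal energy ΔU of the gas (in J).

38900 J

P₁ = nRT₁/V₁ = 3.20×8.314×264/44.3 = 159 kPa.
Polytropic n=1.6: T₂ = T₁(V₁/V₂)^(n−1) = 264×(6.21)^0.60 = 790 K; P₂ = P₁(V₁/V₂)^n = 2950 kPa.
For an ideal gas ΔU = nCvΔT with Cv = R/(γ−1) = 23.1 J/(mol·K).
ΔU = 3.20×23.1×(790−264) = 38900 J.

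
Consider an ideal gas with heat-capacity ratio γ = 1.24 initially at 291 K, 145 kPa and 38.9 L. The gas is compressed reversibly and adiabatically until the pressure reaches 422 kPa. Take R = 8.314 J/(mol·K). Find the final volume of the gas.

Adiabatic: T₂/T₁ = (P₂/P₁)^((γ−1)/γ) ⇒ T₂ = 291×(2.91)^0.194 = 358 K; V₂ = 16.4 L.

16.4 L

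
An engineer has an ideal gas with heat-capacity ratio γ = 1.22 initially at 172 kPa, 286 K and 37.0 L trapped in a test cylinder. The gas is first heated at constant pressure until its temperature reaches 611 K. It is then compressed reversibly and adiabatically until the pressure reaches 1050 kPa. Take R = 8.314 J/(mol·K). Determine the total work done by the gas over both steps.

n = P₁V₁/(RT₁) = 172×37.0/(8.314×286) = 2.68 mol.
Step 1 — Isobaric: P stays 172 kPa; V/T = const ⇒ T₂ = 611 K, V₂ = 79.0 L.
W = PΔV = 172×(79.0−37.0) kPa·L = 7230 J.
ΔU = nCvΔT = 2.68×37.8×(611−286) = 32900 J.
Q = ΔU + W = nCpΔT = 40100 J.
State after step 1: P = 172 kPa, V = 79.0 L, T = 611 K.
Step 2 — Adiabatic: T₂/T₁ = (P₂/P₁)^((γ−1)/γ) ⇒ T₂ = 611×(6.10)^0.180 = 847 K; V₂ = 17.9 L.
ΔU = nCvΔT = 2.68×37.8×(847−611) = 23800 J.
Q = 0 for an adiabatic process, so W = −ΔU = -23800 J.
Net over both steps: W = -16600 J, Q = 40100 J, ΔU = 56700 J.

-16600 J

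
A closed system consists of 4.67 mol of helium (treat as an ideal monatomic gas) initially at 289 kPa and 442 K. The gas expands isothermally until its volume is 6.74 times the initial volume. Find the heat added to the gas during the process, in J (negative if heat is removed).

32700 J

V₁ = nRT₁/P₁ = 4.67×8.314×442/289 = 59.4 L.
Isothermal: T stays 442 K; PV = const ⇒ V₂ = 400 L, P₂ = 42.9 kPa.
ΔU = 0 (ideal gas, T constant).
W = nRT ln(V₂/V₁) = 4.67×8.314×442×ln(6.74) = 32700 J.
Q = ΔU + W = 32700 J.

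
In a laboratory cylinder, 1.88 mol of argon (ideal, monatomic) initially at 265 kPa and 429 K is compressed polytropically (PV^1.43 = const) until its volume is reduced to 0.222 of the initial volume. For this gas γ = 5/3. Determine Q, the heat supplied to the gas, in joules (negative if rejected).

V₁ = nRT₁/P₁ = 1.88×8.314×429/265 = 25.3 L.
Polytropic n=1.43: T₂ = T₁(V₁/V₂)^(n−1) = 429×(4.50)^0.43 = 819 K; P₂ = P₁(V₁/V₂)^n = 2280 kPa.
W = (P₁V₁−P₂V₂)/(n−1) = (265×25.3−2280×5.62)/0.43 = -14200 J.
ΔU = nCvΔT = 1.88×12.5×(819−429) = 9150 J.
Q = ΔU + W = -5040 J.

-5040 J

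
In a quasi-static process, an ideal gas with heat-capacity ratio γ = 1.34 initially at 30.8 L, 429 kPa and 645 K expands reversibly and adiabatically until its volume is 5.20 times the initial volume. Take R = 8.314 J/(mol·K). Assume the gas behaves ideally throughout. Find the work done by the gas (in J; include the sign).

16700 J

n = P₁V₁/(RT₁) = 429×30.8/(8.314×645) = 2.46 mol.
Adiabatic: TV^(γ−1) = const ⇒ T₂ = 645×(0.192)^0.340 = 368 K; PV^γ = const ⇒ P₂ = 47.1 kPa.
ΔU = nCvΔT = 2.46×24.5×(368−645) = -16700 J.
Q = 0 for an adiabatic process, so W = −ΔU = 16700 J.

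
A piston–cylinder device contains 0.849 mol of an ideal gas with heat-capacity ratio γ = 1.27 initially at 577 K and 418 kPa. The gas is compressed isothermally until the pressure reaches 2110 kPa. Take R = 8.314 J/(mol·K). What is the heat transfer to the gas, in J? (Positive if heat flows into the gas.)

V₁ = nRT₁/P₁ = 0.849×8.314×577/418 = 9.74 L.
Isothermal: T stays 577 K; PV = const ⇒ V₂ = 1.93 L, P₂ = 2110 kPa.
ΔU = 0 (ideal gas, T constant).
W = nRT ln(V₂/V₁) = 0.849×8.314×577×ln(0.198) = -6590 J.
Q = ΔU + W = -6590 J.

-6590 J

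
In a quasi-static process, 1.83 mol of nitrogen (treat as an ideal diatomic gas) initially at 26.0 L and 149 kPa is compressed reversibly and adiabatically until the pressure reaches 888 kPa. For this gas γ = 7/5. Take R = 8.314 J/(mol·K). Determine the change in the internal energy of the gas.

6440 J

T₁ = P₁V₁/(nR) = 149×26.0/(1.83×8.314) = 255 K.
Adiabatic: T₂/T₁ = (P₂/P₁)^((γ−1)/γ) ⇒ T₂ = 255×(5.96)^0.286 = 424 K; V₂ = 7.27 L.
For an ideal gas ΔU = nCvΔT with Cv = (5/2)R = 20.8 J/(mol·K).
ΔU = 1.83×20.8×(424−255) = 6440 J.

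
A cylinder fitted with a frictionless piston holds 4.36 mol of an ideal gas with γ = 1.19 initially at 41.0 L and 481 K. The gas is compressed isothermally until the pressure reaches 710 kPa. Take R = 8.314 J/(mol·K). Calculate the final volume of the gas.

24.6 L

P₁ = nRT₁/V₁ = 4.36×8.314×481/41.0 = 425 kPa.
Isothermal: T stays 481 K; PV = const ⇒ V₂ = 24.6 L, P₂ = 710 kPa.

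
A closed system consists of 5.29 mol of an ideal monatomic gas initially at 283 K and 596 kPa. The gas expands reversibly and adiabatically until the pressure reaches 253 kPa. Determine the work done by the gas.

5420 J

V₁ = nRT₁/P₁ = 5.29×8.314×283/596 = 20.9 L.
Adiabatic: T₂/T₁ = (P₂/P₁)^((γ−1)/γ) ⇒ T₂ = 283×(0.424)^0.400 = 201 K; V₂ = 34.9 L.
ΔU = nCvΔT = 5.29×12.5×(201−283) = -5420 J.
Q = 0 for an adiabatic process, so W = −ΔU = 5420 J.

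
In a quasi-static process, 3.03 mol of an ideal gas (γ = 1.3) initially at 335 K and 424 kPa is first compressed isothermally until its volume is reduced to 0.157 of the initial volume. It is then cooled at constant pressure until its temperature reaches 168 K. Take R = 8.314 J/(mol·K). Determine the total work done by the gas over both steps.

-19800 J

V₁ = nRT₁/P₁ = 3.03×8.314×335/424 = 19.9 L.
Step 1 — Isothermal: T stays 335 K; PV = const ⇒ V₂ = 3.12 L, P₂ = 2700 kPa.
ΔU = 0 (ideal gas, T constant).
W = nRT ln(V₂/V₁) = 3.03×8.314×335×ln(0.157) = -15600 J.
Q = ΔU + W = -15600 J.
State after step 1: P = 2700 kPa, V = 3.12 L, T = 335 K.
Step 2 — Isobaric: P stays 2700 kPa; V/T = const ⇒ T₂ = 168 K, V₂ = 1.57 L.
W = PΔV = 2700×(1.57−3.12) kPa·L = -4210 J.
ΔU = nCvΔT = 3.03×27.7×(168−335) = -14000 J.
Q = ΔU + W = nCpΔT = -18200 J.
Net over both steps: W = -19800 J, Q = -33900 J, ΔU = -14000 J.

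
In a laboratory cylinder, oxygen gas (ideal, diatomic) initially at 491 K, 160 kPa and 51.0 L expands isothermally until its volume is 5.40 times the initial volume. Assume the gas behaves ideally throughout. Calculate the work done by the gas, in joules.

n = P₁V₁/(RT₁) = 160×51.0/(8.314×491) = 2.00 mol.
Isothermal: T stays 491 K; PV = const ⇒ V₂ = 275 L, P₂ = 29.6 kPa.
W = nRT ln(V₂/V₁) = 2.00×8.314×491×ln(5.40) = 13800 J.

13800 J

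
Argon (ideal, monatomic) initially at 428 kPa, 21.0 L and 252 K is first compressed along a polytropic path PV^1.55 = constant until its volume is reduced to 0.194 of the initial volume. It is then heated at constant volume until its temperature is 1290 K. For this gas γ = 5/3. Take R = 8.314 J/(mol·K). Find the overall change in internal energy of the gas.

n = P₁V₁/(RT₁) = 428×21.0/(8.314×252) = 4.29 mol.
Step 1 — Polytropic n=1.55: T₂ = T₁(V₁/V₂)^(n−1) = 252×(5.15)^0.55 = 621 K; P₂ = P₁(V₁/V₂)^n = 5440 kPa.
W = (P₁V₁−P₂V₂)/(n−1) = (428×21.0−5440×4.07)/0.55 = -23900 J.
ΔU = nCvΔT = 4.29×12.5×(621−252) = 19700 J.
Q = ΔU + W = -4190 J.
State after step 1: P = 5440 kPa, V = 4.07 L, T = 621 K.
Step 2 — Isochoric: V stays 4.07 L; P/T = const ⇒ T₂ = 1290 K, P₂ = 11300 kPa.
W = 0 (no volume change).
ΔU = nCvΔT = 4.29×12.5×(1290−621) = 35800 J.
Q = ΔU = 35800 J.
Net over both steps: W = -23900 J, Q = 31600 J, ΔU = 55500 J.

55500 J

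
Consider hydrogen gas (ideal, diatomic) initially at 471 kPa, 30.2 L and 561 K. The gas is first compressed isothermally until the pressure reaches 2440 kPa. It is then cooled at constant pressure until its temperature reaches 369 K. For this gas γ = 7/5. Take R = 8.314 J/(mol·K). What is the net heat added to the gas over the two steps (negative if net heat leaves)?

-40400 J

n = P₁V₁/(RT₁) = 471×30.2/(8.314×561) = 3.05 mol.
Step 1 — Isothermal: T stays 561 K; PV = const ⇒ V₂ = 5.83 L, P₂ = 2440 kPa.
ΔU = 0 (ideal gas, T constant).
W = nRT ln(V₂/V₁) = 3.05×8.314×561×ln(0.193) = -23400 J.
Q = ΔU + W = -23400 J.
State after step 1: P = 2440 kPa, V = 5.83 L, T = 561 K.
Step 2 — Isobaric: P stays 2440 kPa; V/T = const ⇒ T₂ = 369 K, V₂ = 3.83 L.
W = PΔV = 2440×(3.83−5.83) kPa·L = -4870 J.
ΔU = nCvΔT = 3.05×20.8×(369−561) = -12200 J.
Q = ΔU + W = nCpΔT = -17000 J.
Net over both steps: W = -28300 J, Q = -40400 J, ΔU = -12200 J.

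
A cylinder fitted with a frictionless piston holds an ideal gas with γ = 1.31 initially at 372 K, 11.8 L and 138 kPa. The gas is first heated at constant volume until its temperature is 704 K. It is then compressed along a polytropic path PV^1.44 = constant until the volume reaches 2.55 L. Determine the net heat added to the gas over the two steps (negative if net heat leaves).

7510 J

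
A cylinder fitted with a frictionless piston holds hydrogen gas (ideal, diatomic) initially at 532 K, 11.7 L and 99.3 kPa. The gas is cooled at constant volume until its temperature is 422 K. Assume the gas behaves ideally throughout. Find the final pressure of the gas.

78.8 kPa

Isochoric: V stays 11.7 L; P/T = const ⇒ T₂ = 422 K, P₂ = 78.8 kPa.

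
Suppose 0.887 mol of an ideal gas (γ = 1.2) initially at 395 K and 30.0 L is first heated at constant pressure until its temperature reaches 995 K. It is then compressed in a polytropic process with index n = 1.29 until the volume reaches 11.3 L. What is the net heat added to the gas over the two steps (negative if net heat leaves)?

34900 J

P₁ = nRT₁/V₁ = 0.887×8.314×395/30.0 = 97.1 kPa.
Step 1 — Isobaric: P stays 97.1 kPa; V/T = const ⇒ T₂ = 995 K, V₂ = 75.6 L.
W = PΔV = 97.1×(75.6−30.0) kPa·L = 4420 J.
ΔU = nCvΔT = 0.887×41.6×(995−395) = 22100 J.
Q = ΔU + W = nCpΔT = 26500 J.
State after step 1: P = 97.1 kPa, V = 75.6 L, T = 995 K.
Step 2 — Polytropic n=1.29: T₂ = T₁(V₁/V₂)^(n−1) = 995×(6.69)^0.29 = 1730 K; P₂ = P₁(V₁/V₂)^n = 1130 kPa.
W = (P₁V₁−P₂V₂)/(n−1) = (97.1×75.6−1130×11.3)/0.29 = -18600 J.
ΔU = nCvΔT = 0.887×41.6×(1730−995) = 27000 J.
Q = ΔU + W = 8370 J.
Net over both steps: W = -14200 J, Q = 34900 J, ΔU = 49100 J.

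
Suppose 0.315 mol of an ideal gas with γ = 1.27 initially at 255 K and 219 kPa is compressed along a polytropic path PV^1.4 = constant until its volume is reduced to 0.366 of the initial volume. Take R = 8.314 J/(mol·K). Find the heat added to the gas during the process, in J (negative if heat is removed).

V₁ = nRT₁/P₁ = 0.315×8.314×255/219 = 3.05 L.
Polytropic n=1.4: T₂ = T₁(V₁/V₂)^(n−1) = 255×(2.73)^0.40 = 381 K; P₂ = P₁(V₁/V₂)^n = 894 kPa.
W = (P₁V₁−P₂V₂)/(n−1) = (219×3.05−894×1.12)/0.40 = -826 J.
ΔU = nCvΔT = 0.315×30.8×(381−255) = 1220 J.
Q = ΔU + W = 398 J.

398 J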